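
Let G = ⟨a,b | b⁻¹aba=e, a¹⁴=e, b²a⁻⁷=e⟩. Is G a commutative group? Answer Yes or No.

a·b = ab but b·a = a⁶b⁻¹, so a·b ≠ b·a and G is not abelian.

Answer: No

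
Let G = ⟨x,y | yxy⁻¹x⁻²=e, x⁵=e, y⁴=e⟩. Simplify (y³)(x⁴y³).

Compute (y³) · (x⁴y³) by multiplying left to right and reducing via the relations at each step:
  (y³) · x⁴ = x²y³
  (x²y³) · y³ = x²y²

Answer: x²y²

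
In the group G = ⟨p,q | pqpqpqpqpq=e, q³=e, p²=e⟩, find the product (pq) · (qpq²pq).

Compute (pq) · (qpq²pq) by multiplying left to right and reducing via the relations at each step:
  (pq) · q = pq²
  (pq²) · p = pq²p
  (pq²p) · q² = pq²pq²
  (pq²pq²) · p = pq²pq²p
  (pq²pq²p) · q = qpqpq²

Answer: qpqpq²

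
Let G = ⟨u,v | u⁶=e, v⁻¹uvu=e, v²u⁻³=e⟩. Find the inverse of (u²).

The order of (u²) is 3 (smallest k with (u²)ᵏ = e), so (u²)⁻¹ = (u²)² = u⁴.
Check: (u²) · (u⁴) → (u²) · u⁴ = e, giving e as required.

Answer: u⁴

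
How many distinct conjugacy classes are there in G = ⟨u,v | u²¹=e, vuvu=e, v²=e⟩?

The conjugacy classes (representative and size) are:
  [e] (size 1), [u²⁰] (size 2), [u²] (size 2), [u³] (size 2), [u¹⁷] (size 2), [u⁵] (size 2), [u⁶] (size 2), [u⁷] (size 2), [u⁸] (size 2), [u⁹] (size 2), [u¹⁰] (size 2), [v] (size 21).
Class equation: 1 + 2 + 2 + 2 + 2 + 2 + 2 + 2 + 2 + 2 + 2 + 21 = 42 = |G|. So G has 12 conjugacy classes.

Answer: 12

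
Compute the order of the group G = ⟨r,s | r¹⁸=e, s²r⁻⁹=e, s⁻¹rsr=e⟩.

Enumerate words in the generators, reducing via the relations: the distinct elements are
  {e, r, s, rs, r², r³, r⁴, r⁵, r⁶, r⁷, r⁸, r⁹, r²s, r³s, r¹², r¹³, r¹¹, r¹⁰, r¹⁴, r¹⁵, r¹⁶, r¹⁷, r⁴s, r⁵s, r⁶s, r⁷s, r⁸s, s⁻¹, rs⁻¹, r²s⁻¹, r³s⁻¹, r⁴s⁻¹, r⁵s⁻¹, r⁶s⁻¹, r⁷s⁻¹, r⁸s⁻¹}.
No further products give new elements, so |G| = 36.

Answer: 36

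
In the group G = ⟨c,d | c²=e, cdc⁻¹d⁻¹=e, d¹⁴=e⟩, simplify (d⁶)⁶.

Compute successive powers of (d⁶), reducing at each step:
  (d⁶)²: (d⁶) · d⁶ = d¹²
  (d⁶)³: (d¹²) · d⁶ = d⁴
  (d⁶)⁴: (d⁴) · d⁶ = d¹⁰
  (d⁶)⁵: (d¹⁰) · d⁶ = d²
  (d⁶)⁶: (d²) · d⁶ = d⁸

Answer: d⁸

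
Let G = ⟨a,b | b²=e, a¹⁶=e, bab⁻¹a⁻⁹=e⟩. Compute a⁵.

Compute successive powers of a, reducing at each step:
  a²: a · a = a²
  a³: (a²) · a = a³
  a⁴: (a³) · a = a⁴
  a⁵: (a⁴) · a = a⁵

Answer: a⁵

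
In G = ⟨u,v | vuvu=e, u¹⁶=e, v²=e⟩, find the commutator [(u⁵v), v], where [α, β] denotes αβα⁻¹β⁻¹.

[(u⁵v), v] = (u⁵v)·v·(u⁵v)⁻¹·v⁻¹.
  (u⁵v) · v = u⁵
  (u⁵) · (u⁵v) = u¹⁰v
  (u¹⁰v) · v = u¹⁰

Answer: u¹⁰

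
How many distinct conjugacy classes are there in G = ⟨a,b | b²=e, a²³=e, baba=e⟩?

The conjugacy classes (representative and size) are:
  [e] (size 1), [a] (size 2), [a²¹] (size 2), [a²⁰] (size 2), [a⁴] (size 2), [a¹⁸] (size 2), [a⁶] (size 2), [a¹⁶] (size 2), [a⁸] (size 2), [a⁹] (size 2), [a¹⁰] (size 2), [a¹²] (size 2), [a¹⁸b] (size 23).
Class equation: 1 + 2 + 2 + 2 + 2 + 2 + 2 + 2 + 2 + 2 + 2 + 2 + 23 = 46 = |G|. So G has 13 conjugacy classes.

Answer: 13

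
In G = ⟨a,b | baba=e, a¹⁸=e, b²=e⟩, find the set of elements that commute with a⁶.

⟨a⁶⟩ ⊆ C_G(a⁶) since powers of a⁶ commute with a⁶; so |C_G(a⁶)| ≥ |⟨a⁶⟩| = 3.
By orbit–stabilizer, |C_G(a⁶)| = |G| / |conj. class of a⁶| = 36 / 2 = 18.
The 18 elements commuting with a⁶ are {e, a, a², a³, a⁴, a⁵, a⁶, a⁷, a⁸, a⁹, a¹⁰, a¹¹, a¹², a¹³, a¹⁴, a¹⁵, a¹⁶, a¹⁷}.

Answer: {e, a, a², a³, a⁴, a⁵, a⁶, a⁷, a⁸, a⁹, a¹⁰, a¹¹, a¹², a¹³, a¹⁴, a¹⁵, a¹⁶, a¹⁷}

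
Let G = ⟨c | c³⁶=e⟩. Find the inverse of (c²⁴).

The order of (c²⁴) is 3 (smallest k with (c²⁴)ᵏ = e), so (c²⁴)⁻¹ = (c²⁴)² = c¹².
Check: (c²⁴) · (c¹²) → (c²⁴) · c¹² = e, giving e as required.

Answer: c¹²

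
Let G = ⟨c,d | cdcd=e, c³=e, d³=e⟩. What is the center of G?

An element z ∈ Z(G) iff z commutes with every generator.
For example e is central: e·c = c = c·e; e·d = d = d·e.
Whereas c ∉ Z(G) since c·d = cd ≠ c²d² = d·c.
Checking each of the 12 elements this way gives Z(G) = {e}, of order 1.

Answer: {e}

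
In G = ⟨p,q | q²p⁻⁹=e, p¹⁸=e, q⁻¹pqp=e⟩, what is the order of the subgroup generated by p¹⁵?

|⟨p¹⁵⟩| equals the order of p¹⁵. Compute successive powers until reaching e:
  (p¹⁵)¹ = p¹⁵, (p¹⁵)² = p¹², (p¹⁵)³ = p⁹, (p¹⁵)⁴ = p⁶, (p¹⁵)⁵ = p³, (p¹⁵)⁶ = e.
The smallest positive k with (p¹⁵)ᵏ = e is 6, so |⟨p¹⁵⟩| = 6.

Answer: 6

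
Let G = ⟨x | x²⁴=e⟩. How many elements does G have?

G is generated by a single element, so G is cyclic. The relator gives x²⁴ = e and no smaller power is forced to be e, so the 24 powers {e, x, x², x³, x⁴, x⁵, x⁶, x⁷, x⁸, x⁹, x²², x²³, x²¹, x²⁰, x¹², x¹³, x¹¹, x¹⁰, x¹⁴, x¹⁵, x¹⁶, x¹⁷, x¹⁸, x¹⁹} are distinct. Hence |G| = 24.

Answer: 24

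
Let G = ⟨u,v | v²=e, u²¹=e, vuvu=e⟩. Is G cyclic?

Every cyclic group is abelian. But u·v = uv while v·u = u²⁰v, so u·v ≠ v·u and G is not abelian. Hence G is not cyclic.

Answer: No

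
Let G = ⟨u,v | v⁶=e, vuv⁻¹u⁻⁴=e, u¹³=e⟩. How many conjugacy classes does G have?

The conjugacy classes (representative and size) are:
  [e] (size 1), [u⁴] (size 6), [u¹¹] (size 6), [u⁷v] (size 13), [u⁸v²] (size 13), [u¹²v³] (size 13), [u⁵v⁴] (size 13), [u¹¹v⁵] (size 13).
Class equation: 1 + 6 + 6 + 13 + 13 + 13 + 13 + 13 = 78 = |G|. So G has 8 conjugacy classes.

Answer: 8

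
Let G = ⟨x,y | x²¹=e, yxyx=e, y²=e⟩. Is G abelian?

x·y = xy but y·x = x²⁰y, so x·y ≠ y·x and G is not abelian.

Answer: No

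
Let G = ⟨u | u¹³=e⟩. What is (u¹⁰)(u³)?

Compute (u¹⁰) · (u³) by multiplying left to right and reducing via the relations at each step:
  (u¹⁰) · u³ = e

Answer: e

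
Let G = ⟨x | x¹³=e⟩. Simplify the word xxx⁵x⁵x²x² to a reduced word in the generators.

Multiply left to right, reducing at each step:
  x · x = x²
  (x²) · x⁵ = x⁷
  (x⁷) · x⁵ = x¹²
  (x¹²) · x² = x
  x · x² = x³

Answer: x³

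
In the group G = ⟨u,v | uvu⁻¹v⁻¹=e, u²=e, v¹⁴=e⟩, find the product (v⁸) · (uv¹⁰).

Compute (v⁸) · (uv¹⁰) by multiplying left to right and reducing via the relations at each step:
  (v⁸) · u = uv⁸
  (uv⁸) · v¹⁰ = uv⁴

Answer: uv⁴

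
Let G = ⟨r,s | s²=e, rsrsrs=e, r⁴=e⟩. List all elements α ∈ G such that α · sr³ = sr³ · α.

⟨sr³⟩ ⊆ C_G(sr³) since powers of sr³ commute with sr³; so |C_G(sr³)| ≥ |⟨sr³⟩| = 3.
By orbit–stabilizer, |C_G(sr³)| = |G| / |conj. class of sr³| = 24 / 8 = 3.
The 3 elements commuting with sr³ are {e, rs, sr³}.

Answer: {e, rs, sr³}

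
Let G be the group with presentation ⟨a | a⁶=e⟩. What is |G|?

G is generated by a single element, so G is cyclic. The relator gives a⁶ = e and no smaller power is forced to be e, so the 6 powers {a, e, a², a³, a⁴, a⁵} are distinct. Hence |G| = 6.

Answer: 6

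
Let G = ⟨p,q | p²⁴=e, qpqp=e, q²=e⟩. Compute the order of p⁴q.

Compute successive powers until reaching e:
  (p⁴q)¹ = p⁴q, (p⁴q)² = e.
The smallest positive k with (p⁴q)ᵏ = e is 2.

Answer: 2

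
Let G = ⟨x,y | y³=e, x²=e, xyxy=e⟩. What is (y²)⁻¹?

The order of (y²) is 3 (smallest k with (y²)ᵏ = e), so (y²)⁻¹ = (y²)² = y.
Check: (y²) · y → (y²) · y = e, giving e as required.

Answer: y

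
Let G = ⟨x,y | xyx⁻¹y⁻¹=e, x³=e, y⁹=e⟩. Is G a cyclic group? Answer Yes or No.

|G| = 27, but the maximum element order in G is 9 < 27. No single element generates all of G, so G is not cyclic.

Answer: No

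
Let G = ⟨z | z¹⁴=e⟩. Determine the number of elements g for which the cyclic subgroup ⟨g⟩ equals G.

G is cyclic of order 14. An element generates G iff its order is 14, and a cyclic group of order 14 has exactly φ(14) = 6 such elements.

Answer: 6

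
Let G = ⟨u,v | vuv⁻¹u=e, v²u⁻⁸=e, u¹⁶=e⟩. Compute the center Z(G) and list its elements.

An element z ∈ Z(G) iff z commutes with every generator.
For example u⁸ is central: (u⁸)·u = u⁹ = u·(u⁸); (u⁸)·v = v⁻¹ = v·(u⁸).
Whereas u ∉ Z(G) since u·v = uv ≠ u⁷v⁻¹ = v·u.
Checking each of the 32 elements this way gives Z(G) = {e, u⁸}, of order 2.

Answer: {e, u⁸}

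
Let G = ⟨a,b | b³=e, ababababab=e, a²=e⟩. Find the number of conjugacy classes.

The conjugacy classes (representative and size) are:
  [e] (size 1), [abab²abab²a] (size 15), [babab²a] (size 20), [ab²ab²a] (size 12), [b²abab²] (size 12).
Class equation: 1 + 15 + 20 + 12 + 12 = 60 = |G|. So G has 5 conjugacy classes.

Answer: 5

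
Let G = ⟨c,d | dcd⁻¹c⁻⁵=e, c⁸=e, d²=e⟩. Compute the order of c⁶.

Compute successive powers until reaching e:
  (c⁶)¹ = c⁶, (c⁶)² = c⁴, (c⁶)³ = c², (c⁶)⁴ = e.
The smallest positive k with (c⁶)ᵏ = e is 4.

Answer: 4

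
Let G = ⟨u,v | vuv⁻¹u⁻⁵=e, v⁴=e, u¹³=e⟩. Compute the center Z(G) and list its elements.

An element z ∈ Z(G) iff z commutes with every generator.
For example e is central: e·u = u = u·e; e·v = v = v·e.
Whereas u ∉ Z(G) since u·v = uv ≠ u⁵v = v·u.
Checking each of the 52 elements this way gives Z(G) = {e}, of order 1.

Answer: {e}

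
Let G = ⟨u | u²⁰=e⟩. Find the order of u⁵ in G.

Compute successive powers until reaching e:
  (u⁵)¹ = u⁵, (u⁵)² = u¹⁰, (u⁵)³ = u¹⁵, (u⁵)⁴ = e.
The smallest positive k with (u⁵)ᵏ = e is 4.

Answer: 4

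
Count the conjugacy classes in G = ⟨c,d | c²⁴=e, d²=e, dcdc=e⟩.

The conjugacy classes (representative and size) are:
  [e] (size 1), [c²³] (size 2), [c²] (size 2), [c³] (size 2), [c²⁰] (size 2), [c¹⁹] (size 2), [c⁶] (size 2), [c⁷] (size 2), [c⁸] (size 2), [c⁹] (size 2), [c¹⁴] (size 2), [c¹¹] (size 2), [c¹²] (size 1), [c⁴d] (size 12), [c⁵d] (size 12).
Class equation: 1 + 2 + 2 + 2 + 2 + 2 + 2 + 2 + 2 + 2 + 2 + 2 + 1 + 12 + 12 = 48 = |G|. So G has 15 conjugacy classes.

Answer: 15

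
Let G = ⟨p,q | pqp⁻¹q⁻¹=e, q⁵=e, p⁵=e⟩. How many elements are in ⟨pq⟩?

|⟨pq⟩| equals the order of pq. Compute successive powers until reaching e:
  (pq)¹ = pq, (pq)² = p²q², (pq)³ = p³q³, (pq)⁴ = p⁴q⁴, (pq)⁵ = e.
The smallest positive k with (pq)ᵏ = e is 5, so |⟨pq⟩| = 5.

Answer: 5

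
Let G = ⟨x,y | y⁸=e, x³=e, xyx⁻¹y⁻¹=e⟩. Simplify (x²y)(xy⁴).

Compute (x²y) · (xy⁴) by multiplying left to right and reducing via the relations at each step:
  (x²y) · x = y
  y · y⁴ = y⁵

Answer: y⁵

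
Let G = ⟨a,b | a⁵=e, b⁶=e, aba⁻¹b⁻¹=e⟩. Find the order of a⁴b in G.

Compute successive powers until reaching e:
  (a⁴b)¹ = a⁴b, (a⁴b)² = a³b², (a⁴b)³ = a²b³, (a⁴b)⁴ = ab⁴, (a⁴b)⁵ = b⁵, (a⁴b)⁶ = a⁴, (a⁴b)⁷ = a³b, (a⁴b)⁸ = a²b², (a⁴b)⁹ = ab³, (a⁴b)¹⁰ = b⁴, (a⁴b)¹¹ = a⁴b⁵, (a⁴b)¹² = a³, (a⁴b)¹³ = a²b, (a⁴b)¹⁴ = ab², (a⁴b)¹⁵ = b³, (a⁴b)¹⁶ = a⁴b⁴, (a⁴b)¹⁷ = a³b⁵, (a⁴b)¹⁸ = a², (a⁴b)¹⁹ = ab, (a⁴b)²⁰ = b², (a⁴b)²¹ = a⁴b³, (a⁴b)²² = a³b⁴, (a⁴b)²³ = a²b⁵, (a⁴b)²⁴ = a, (a⁴b)²⁵ = b, (a⁴b)²⁶ = a⁴b², (a⁴b)²⁷ = a³b³, (a⁴b)²⁸ = a²b⁴, (a⁴b)²⁹ = ab⁵, (a⁴b)³⁰ = e.
The smallest positive k with (a⁴b)ᵏ = e is 30.

Answer: 30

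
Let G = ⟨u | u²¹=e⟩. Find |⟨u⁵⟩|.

|⟨u⁵⟩| equals the order of u⁵. Compute successive powers until reaching e:
  (u⁵)¹ = u⁵, (u⁵)² = u¹⁰, (u⁵)³ = u¹⁵, (u⁵)⁴ = u²⁰, (u⁵)⁵ = u⁴, (u⁵)⁶ = u⁹, (u⁵)⁷ = u¹⁴, (u⁵)⁸ = u¹⁹, (u⁵)⁹ = u³, (u⁵)¹⁰ = u⁸, (u⁵)¹¹ = u¹³, (u⁵)¹² = u¹⁸, (u⁵)¹³ = u², (u⁵)¹⁴ = u⁷, (u⁵)¹⁵ = u¹², (u⁵)¹⁶ = u¹⁷, (u⁵)¹⁷ = u, (u⁵)¹⁸ = u⁶, (u⁵)¹⁹ = u¹¹, (u⁵)²⁰ = u¹⁶, (u⁵)²¹ = e.
The smallest positive k with (u⁵)ᵏ = e is 21, so |⟨u⁵⟩| = 21.

Answer: 21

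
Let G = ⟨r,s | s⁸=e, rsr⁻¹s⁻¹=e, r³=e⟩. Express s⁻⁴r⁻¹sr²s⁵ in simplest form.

Multiply left to right, reducing at each step:
  (s⁴) · r⁻¹ = r²s⁴
  (r²s⁴) · s = r²s⁵
  (r²s⁵) · r² = rs⁵
  (rs⁵) · s⁵ = rs²

Answer: rs²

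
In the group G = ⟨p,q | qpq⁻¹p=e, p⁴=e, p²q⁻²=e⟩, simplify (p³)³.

Compute successive powers of (p³), reducing at each step:
  (p³)²: (p³) · p³ = p²
  (p³)³: (p²) · p³ = p

Answer: p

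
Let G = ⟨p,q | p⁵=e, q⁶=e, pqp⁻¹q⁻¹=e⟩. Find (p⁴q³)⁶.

Compute successive powers of (p⁴q³), reducing at each step:
  (p⁴q³)²: (p⁴q³) · p⁴ = p³q³;   (p³q³) · q³ = p³
  (p⁴q³)³: (p³) · p⁴ = p²;   (p²) · q³ = p²q³
  (p⁴q³)⁴: (p²q³) · p⁴ = pq³;   (pq³) · q³ = p
  (p⁴q³)⁵: p · p⁴ = e;   e · q³ = q³
  (p⁴q³)⁶: (q³) · p⁴ = p⁴q³;   (p⁴q³) · q³ = p⁴

Answer: p⁴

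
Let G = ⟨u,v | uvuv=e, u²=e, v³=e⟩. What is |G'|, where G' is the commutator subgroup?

G' = [G, G] is generated by all commutators. The generator-pair commutators are: [u, v] = v.
The subgroup they normally generate is {e, v, v²}, of order 3.
Check: |G/G'| = 6/3 = 2 is the order of the abelianisation.

Answer: 3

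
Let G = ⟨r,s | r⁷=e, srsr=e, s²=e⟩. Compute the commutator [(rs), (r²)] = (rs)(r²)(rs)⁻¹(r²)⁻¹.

[(rs), (r²)] = (rs)·(r²)·(rs)⁻¹·(r²)⁻¹.
  (rs) · (r²) = r⁶s
  (r⁶s) · (rs) = r⁵
  (r⁵) · (r⁵) = r³

Answer: r³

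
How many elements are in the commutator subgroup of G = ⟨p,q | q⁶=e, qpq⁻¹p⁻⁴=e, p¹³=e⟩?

G' = [G, G] is generated by all commutators. The generator-pair commutators are: [p, q] = p¹⁰.
The subgroup they normally generate is {e, p, p², p³, p⁴, p⁵, p⁶, p⁷, p⁸, p⁹, p¹⁰, p¹¹, p¹²}, of order 13.
Check: |G/G'| = 78/13 = 6 is the order of the abelianisation.

Answer: 13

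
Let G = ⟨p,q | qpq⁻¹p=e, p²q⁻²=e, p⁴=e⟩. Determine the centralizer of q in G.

⟨q⟩ ⊆ C_G(q) since powers of q commute with q; so |C_G(q)| ≥ |⟨q⟩| = 4.
By orbit–stabilizer, |C_G(q)| = |G| / |conj. class of q| = 8 / 2 = 4.
The 4 elements commuting with q are {e, p², q, q⁻¹}.

Answer: {e, p², q, q⁻¹}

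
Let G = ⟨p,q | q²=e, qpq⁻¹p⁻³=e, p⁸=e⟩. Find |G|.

Enumerate words in the generators, reducing via the relations: the distinct elements are
  {e, p, q, pq, p², p³, p⁴, p⁵, p⁶, p⁷, p²q, p³q, p⁴q, p⁵q, p⁶q, p⁷q}.
No further products give new elements, so |G| = 16.

Answer: 16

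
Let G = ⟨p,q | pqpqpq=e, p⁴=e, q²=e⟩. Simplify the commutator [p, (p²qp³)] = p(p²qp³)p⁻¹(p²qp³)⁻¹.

[p, (p²qp³)] = p·(p²qp³)·p⁻¹·(p²qp³)⁻¹.
  p · (p²qp³) = p³qp³
  (p³qp³) · (p³) = p³qp²
  (p³qp²) · (pqp²) = qp³

Answer: qp³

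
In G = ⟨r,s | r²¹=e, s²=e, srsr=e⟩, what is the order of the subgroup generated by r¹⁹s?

|⟨r¹⁹s⟩| equals the order of r¹⁹s. Compute successive powers until reaching e:
  (r¹⁹s)¹ = r¹⁹s, (r¹⁹s)² = e.
The smallest positive k with (r¹⁹s)ᵏ = e is 2, so |⟨r¹⁹s⟩| = 2.

Answer: 2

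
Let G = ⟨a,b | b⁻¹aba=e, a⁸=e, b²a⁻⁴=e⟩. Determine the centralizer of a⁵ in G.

⟨a⁵⟩ ⊆ C_G(a⁵) since powers of a⁵ commute with a⁵; so |C_G(a⁵)| ≥ |⟨a⁵⟩| = 8.
By orbit–stabilizer, |C_G(a⁵)| = |G| / |conj. class of a⁵| = 16 / 2 = 8.
The 8 elements commuting with a⁵ are {e, a, a², a³, a⁴, a⁵, a⁶, a⁷}.

Answer: {e, a, a², a³, a⁴, a⁵, a⁶, a⁷}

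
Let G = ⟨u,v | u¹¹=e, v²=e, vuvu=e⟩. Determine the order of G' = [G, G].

G' = [G, G] is generated by all commutators. The generator-pair commutators are: [u, v] = u².
The subgroup they normally generate is {e, u, u², u³, u⁴, u⁵, u⁶, u⁷, u⁸, u⁹, u¹⁰}, of order 11.
Check: |G/G'| = 22/11 = 2 is the order of the abelianisation.

Answer: 11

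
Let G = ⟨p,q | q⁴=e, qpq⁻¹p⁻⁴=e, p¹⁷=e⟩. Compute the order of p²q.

Compute successive powers until reaching e:
  (p²q)¹ = p²q, (p²q)² = p¹⁰q², (p²q)³ = p⁸q³, (p²q)⁴ = e.
The smallest positive k with (p²q)ᵏ = e is 4.

Answer: 4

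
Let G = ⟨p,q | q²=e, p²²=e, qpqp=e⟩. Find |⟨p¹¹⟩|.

|⟨p¹¹⟩| equals the order of p¹¹. Compute successive powers until reaching e:
  (p¹¹)¹ = p¹¹, (p¹¹)² = e.
The smallest positive k with (p¹¹)ᵏ = e is 2, so |⟨p¹¹⟩| = 2.

Answer: 2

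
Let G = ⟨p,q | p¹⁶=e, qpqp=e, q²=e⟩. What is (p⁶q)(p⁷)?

Compute (p⁶q) · (p⁷) by multiplying left to right and reducing via the relations at each step:
  (p⁶q) · p⁷ = p¹⁵q

Answer: p¹⁵q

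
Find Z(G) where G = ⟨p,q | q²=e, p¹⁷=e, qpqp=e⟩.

An element z ∈ Z(G) iff z commutes with every generator.
For example e is central: e·p = p = p·e; e·q = q = q·e.
Whereas p ∉ Z(G) since p·q = pq ≠ p¹⁶q = q·p.
Checking each of the 34 elements this way gives Z(G) = {e}, of order 1.

Answer: {e}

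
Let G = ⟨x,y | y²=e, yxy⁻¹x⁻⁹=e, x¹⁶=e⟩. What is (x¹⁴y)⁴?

Compute successive powers of (x¹⁴y), reducing at each step:
  (x¹⁴y)²: (x¹⁴y) · x¹⁴ = x¹²y;   (x¹²y) · y = x¹²
  (x¹⁴y)³: (x¹²) · x¹⁴ = x¹⁰;   (x¹⁰) · y = x¹⁰y
  (x¹⁴y)⁴: (x¹⁰y) · x¹⁴ = x⁸y;   (x⁸y) · y = x⁸

Answer: x⁸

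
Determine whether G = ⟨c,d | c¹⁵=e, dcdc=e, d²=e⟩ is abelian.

c·d = cd but d·c = c¹⁴d, so c·d ≠ d·c and G is not abelian.

Answer: No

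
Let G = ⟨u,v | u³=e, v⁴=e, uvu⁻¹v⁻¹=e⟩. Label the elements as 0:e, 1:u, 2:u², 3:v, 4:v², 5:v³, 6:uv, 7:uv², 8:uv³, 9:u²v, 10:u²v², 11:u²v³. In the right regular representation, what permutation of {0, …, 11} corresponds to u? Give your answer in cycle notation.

(0 1 2)(3 6 9)(4 7 10)(5 8 11)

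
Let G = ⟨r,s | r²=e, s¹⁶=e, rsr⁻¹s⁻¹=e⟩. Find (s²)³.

Compute successive powers of (s²), reducing at each step:
  (s²)²: (s²) · s² = s⁴
  (s²)³: (s⁴) · s² = s⁶

Answer: s⁶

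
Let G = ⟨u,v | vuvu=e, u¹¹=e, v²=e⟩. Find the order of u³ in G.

Compute successive powers until reaching e:
  (u³)¹ = u³, (u³)² = u⁶, (u³)³ = u⁹, (u³)⁴ = u, (u³)⁵ = u⁴, (u³)⁶ = u⁷, (u³)⁷ = u¹⁰, (u³)⁸ = u², (u³)⁹ = u⁵, (u³)¹⁰ = u⁸, (u³)¹¹ = e.
The smallest positive k with (u³)ᵏ = e is 11.

Answer: 11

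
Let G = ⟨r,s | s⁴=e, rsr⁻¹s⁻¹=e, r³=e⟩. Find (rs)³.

Compute successive powers of (rs), reducing at each step:
  (rs)²: (rs) · r = r²s;   (r²s) · s = r²s²
  (rs)³: (r²s²) · r = s²;   (s²) · s = s³

Answer: s³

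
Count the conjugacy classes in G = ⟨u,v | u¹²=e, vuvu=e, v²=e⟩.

The conjugacy classes (representative and size) are:
  [e] (size 1), [u¹¹] (size 2), [u²] (size 2), [u⁹] (size 2), [u⁴] (size 2), [u⁵] (size 2), [u⁶] (size 1), [v] (size 6), [uv] (size 6).
Class equation: 1 + 2 + 2 + 2 + 2 + 2 + 1 + 6 + 6 = 24 = |G|. So G has 9 conjugacy classes.

Answer: 9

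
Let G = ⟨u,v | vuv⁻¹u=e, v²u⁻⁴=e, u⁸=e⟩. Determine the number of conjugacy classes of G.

The conjugacy classes (representative and size) are:
  [e] (size 1), [u⁷] (size 2), [u²] (size 2), [u⁵] (size 2), [u⁴] (size 1), [u²v⁻¹] (size 4), [u³v] (size 4).
Class equation: 1 + 2 + 2 + 2 + 1 + 4 + 4 = 16 = |G|. So G has 7 conjugacy classes.

Answer: 7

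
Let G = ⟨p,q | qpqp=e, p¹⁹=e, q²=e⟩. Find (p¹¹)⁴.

Compute successive powers of (p¹¹), reducing at each step:
  (p¹¹)²: (p¹¹) · p¹¹ = p³
  (p¹¹)³: (p³) · p¹¹ = p¹⁴
  (p¹¹)⁴: (p¹⁴) · p¹¹ = p⁶

Answer: p⁶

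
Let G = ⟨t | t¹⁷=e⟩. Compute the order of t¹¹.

Compute successive powers until reaching e:
  (t¹¹)¹ = t¹¹, (t¹¹)² = t⁵, (t¹¹)³ = t¹⁶, (t¹¹)⁴ = t¹⁰, (t¹¹)⁵ = t⁴, (t¹¹)⁶ = t¹⁵, (t¹¹)⁷ = t⁹, (t¹¹)⁸ = t³, (t¹¹)⁹ = t¹⁴, (t¹¹)¹⁰ = t⁸, (t¹¹)¹¹ = t², (t¹¹)¹² = t¹³, (t¹¹)¹³ = t⁷, (t¹¹)¹⁴ = t, (t¹¹)¹⁵ = t¹², (t¹¹)¹⁶ = t⁶, (t¹¹)¹⁷ = e.
The smallest positive k with (t¹¹)ᵏ = e is 17.

Answer: 17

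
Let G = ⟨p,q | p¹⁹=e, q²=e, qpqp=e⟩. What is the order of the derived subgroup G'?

G' = [G, G] is generated by all commutators. The generator-pair commutators are: [p, q] = p².
The subgroup they normally generate is {e, p, p², p³, p⁴, p⁵, p⁶, p⁷, p⁸, p⁹, p¹⁰, p¹¹, p¹², p¹³, p¹⁴, p¹⁵, p¹⁶, p¹⁷, p¹⁸}, of order 19.
Check: |G/G'| = 38/19 = 2 is the order of the abelianisation.

Answer: 19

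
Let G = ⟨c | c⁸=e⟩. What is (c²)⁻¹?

The order of (c²) is 4 (smallest k with (c²)ᵏ = e), so (c²)⁻¹ = (c²)³ = c⁶.
Check: (c²) · (c⁶) → (c²) · c⁶ = e, giving e as required.

Answer: c⁶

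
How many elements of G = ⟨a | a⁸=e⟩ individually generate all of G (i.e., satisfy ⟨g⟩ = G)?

G is cyclic of order 8. An element generates G iff its order is 8, and a cyclic group of order 8 has exactly φ(8) = 4 such elements.

Answer: 4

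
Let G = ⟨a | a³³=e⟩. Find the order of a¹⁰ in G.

Compute successive powers until reaching e:
  (a¹⁰)¹ = a¹⁰, (a¹⁰)² = a²⁰, (a¹⁰)³ = a³⁰, (a¹⁰)⁴ = a⁷, (a¹⁰)⁵ = a¹⁷, (a¹⁰)⁶ = a²⁷, (a¹⁰)⁷ = a⁴, (a¹⁰)⁸ = a¹⁴, (a¹⁰)⁹ = a²⁴, (a¹⁰)¹⁰ = a, (a¹⁰)¹¹ = a¹¹, (a¹⁰)¹² = a²¹, (a¹⁰)¹³ = a³¹, (a¹⁰)¹⁴ = a⁸, (a¹⁰)¹⁵ = a¹⁸, (a¹⁰)¹⁶ = a²⁸, (a¹⁰)¹⁷ = a⁵, (a¹⁰)¹⁸ = a¹⁵, (a¹⁰)¹⁹ = a²⁵, (a¹⁰)²⁰ = a², (a¹⁰)²¹ = a¹², (a¹⁰)²² = a²², (a¹⁰)²³ = a³², (a¹⁰)²⁴ = a⁹, (a¹⁰)²⁵ = a¹⁹, (a¹⁰)²⁶ = a²⁹, (a¹⁰)²⁷ = a⁶, (a¹⁰)²⁸ = a¹⁶, (a¹⁰)²⁹ = a²⁶, (a¹⁰)³⁰ = a³, (a¹⁰)³¹ = a¹³, (a¹⁰)³² = a²³, (a¹⁰)³³ = e.
The smallest positive k with (a¹⁰)ᵏ = e is 33.

Answer: 33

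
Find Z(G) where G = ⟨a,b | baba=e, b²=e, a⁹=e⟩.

An element z ∈ Z(G) iff z commutes with every generator.
For example e is central: e·a = a = a·e; e·b = b = b·e.
Whereas a ∉ Z(G) since a·b = ab ≠ a⁸b = b·a.
Checking each of the 18 elements this way gives Z(G) = {e}, of order 1.

Answer: {e}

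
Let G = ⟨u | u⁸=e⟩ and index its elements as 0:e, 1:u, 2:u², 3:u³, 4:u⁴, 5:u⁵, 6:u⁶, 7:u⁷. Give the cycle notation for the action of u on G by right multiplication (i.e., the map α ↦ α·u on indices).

(0 1 2 3 4 5 6 7)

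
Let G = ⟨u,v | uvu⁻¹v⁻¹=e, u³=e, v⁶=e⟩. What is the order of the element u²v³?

Compute successive powers until reaching e:
  (u²v³)¹ = u²v³, (u²v³)² = u, (u²v³)³ = v³, (u²v³)⁴ = u², (u²v³)⁵ = uv³, (u²v³)⁶ = e.
The smallest positive k with (u²v³)ᵏ = e is 6.

Answer: 6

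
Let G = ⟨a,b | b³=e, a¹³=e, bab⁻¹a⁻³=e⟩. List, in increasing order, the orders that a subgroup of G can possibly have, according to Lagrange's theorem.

|G| = 39 = 3 · 13. By Lagrange's theorem the order of any subgroup divides 39; the divisors of 39 are 1, 3, 13, 39.

Answer: 1, 3, 13, 39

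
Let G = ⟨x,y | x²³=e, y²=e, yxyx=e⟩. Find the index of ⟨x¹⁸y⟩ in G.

First find ord(x¹⁸y) by computing successive powers:
  (x¹⁸y)¹ = x¹⁸y, (x¹⁸y)² = e.
So |⟨x¹⁸y⟩| = ord(x¹⁸y) = 2. With |G| = 46, by Lagrange [G : ⟨x¹⁸y⟩] = 46/2 = 23.

Answer: 23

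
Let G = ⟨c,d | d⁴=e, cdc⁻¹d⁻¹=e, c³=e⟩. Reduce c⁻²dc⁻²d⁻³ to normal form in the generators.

Multiply left to right, reducing at each step:
  c · d = cd
  (cd) · c⁻² = c²d
  (c²d) · d⁻³ = c²d²

Answer: c²d²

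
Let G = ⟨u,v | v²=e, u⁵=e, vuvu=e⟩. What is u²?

Compute successive powers of u, reducing at each step:
  u²: u · u = u²

Answer: u²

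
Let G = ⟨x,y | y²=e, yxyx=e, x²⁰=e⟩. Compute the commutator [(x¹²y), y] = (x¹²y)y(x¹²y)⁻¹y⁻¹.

[(x¹²y), y] = (x¹²y)·y·(x¹²y)⁻¹·y⁻¹.
  (x¹²y) · y = x¹²
  (x¹²) · (x¹²y) = x⁴y
  (x⁴y) · y = x⁴

Answer: x⁴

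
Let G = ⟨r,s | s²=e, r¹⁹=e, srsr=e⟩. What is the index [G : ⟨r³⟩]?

First find ord(r³) by computing successive powers:
  (r³)¹ = r³, (r³)² = r⁶, (r³)³ = r⁹, (r³)⁴ = r¹², (r³)⁵ = r¹⁵, (r³)⁶ = r¹⁸, (r³)⁷ = r², (r³)⁸ = r⁵, (r³)⁹ = r⁸, (r³)¹⁰ = r¹¹, (r³)¹¹ = r¹⁴, (r³)¹² = r¹⁷, (r³)¹³ = r, (r³)¹⁴ = r⁴, (r³)¹⁵ = r⁷, (r³)¹⁶ = r¹⁰, (r³)¹⁷ = r¹³, (r³)¹⁸ = r¹⁶, (r³)¹⁹ = e.
So |⟨r³⟩| = ord(r³) = 19. With |G| = 38, by Lagrange [G : ⟨r³⟩] = 38/19 = 2.

Answer: 2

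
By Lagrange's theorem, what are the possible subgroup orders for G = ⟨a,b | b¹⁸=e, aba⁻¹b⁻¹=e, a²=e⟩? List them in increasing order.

|G| = 36 = 2² · 3². By Lagrange's theorem the order of any subgroup divides 36; the divisors of 36 are 1, 2, 3, 4, 6, 9, 12, 18, 36.

Answer: 1, 2, 3, 4, 6, 9, 12, 18, 36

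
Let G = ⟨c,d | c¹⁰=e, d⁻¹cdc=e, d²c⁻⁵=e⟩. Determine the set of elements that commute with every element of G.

An element z ∈ Z(G) iff z commutes with every generator.
For example c⁵ is central: (c⁵)·c = c⁶ = c·(c⁵); (c⁵)·d = d⁻¹ = d·(c⁵).
Whereas c ∉ Z(G) since c·d = cd ≠ c⁴d⁻¹ = d·c.
Checking each of the 20 elements this way gives Z(G) = {e, c⁵}, of order 2.

Answer: {e, c⁵}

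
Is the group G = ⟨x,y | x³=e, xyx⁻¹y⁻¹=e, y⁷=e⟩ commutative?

Each pair of generators commutes: x·y = xy = y·x. Since the generators pairwise commute, every element of G commutes with every other, so G is abelian.

Answer: Yes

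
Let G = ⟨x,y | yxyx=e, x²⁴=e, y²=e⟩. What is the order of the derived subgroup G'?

G' = [G, G] is generated by all commutators. The generator-pair commutators are: [x, y] = x².
The subgroup they normally generate is {e, x², x⁴, x⁶, x⁸, x¹⁰, x¹², x¹⁴, x¹⁶, x¹⁸, x²⁰, x²²}, of order 12.
Check: |G/G'| = 48/12 = 4 is the order of the abelianisation.

Answer: 12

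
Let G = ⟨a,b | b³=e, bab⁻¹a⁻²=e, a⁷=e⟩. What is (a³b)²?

Compute successive powers of (a³b), reducing at each step:
  (a³b)²: (a³b) · a³ = a²b;   (a²b) · b = a²b²

Answer: a²b²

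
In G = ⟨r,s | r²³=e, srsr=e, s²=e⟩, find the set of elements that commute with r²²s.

⟨r²²s⟩ ⊆ C_G(r²²s) since powers of r²²s commute with r²²s; so |C_G(r²²s)| ≥ |⟨r²²s⟩| = 2.
By orbit–stabilizer, |C_G(r²²s)| = |G| / |conj. class of r²²s| = 46 / 23 = 2.
The 2 elements commuting with r²²s are {e, r²²s}.

Answer: {e, r²²s}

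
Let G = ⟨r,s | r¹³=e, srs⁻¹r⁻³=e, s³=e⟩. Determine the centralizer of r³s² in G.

⟨r³s²⟩ ⊆ C_G(r³s²) since powers of r³s² commute with r³s²; so |C_G(r³s²)| ≥ |⟨r³s²⟩| = 3.
By orbit–stabilizer, |C_G(r³s²)| = |G| / |conj. class of r³s²| = 39 / 13 = 3.
The 3 elements commuting with r³s² are {e, r⁴s, r³s²}.

Answer: {e, r⁴s, r³s²}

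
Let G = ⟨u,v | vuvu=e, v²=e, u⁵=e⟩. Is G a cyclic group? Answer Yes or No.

Every cyclic group is abelian. But u·v = uv while v·u = u⁴v, so u·v ≠ v·u and G is not abelian. Hence G is not cyclic.

Answer: No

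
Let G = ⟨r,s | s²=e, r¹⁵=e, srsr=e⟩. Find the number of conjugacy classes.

The conjugacy classes (representative and size) are:
  [e] (size 1), [r¹⁴] (size 2), [r²] (size 2), [r³] (size 2), [r⁴] (size 2), [r¹⁰] (size 2), [r⁹] (size 2), [r⁷] (size 2), [r¹³s] (size 15).
Class equation: 1 + 2 + 2 + 2 + 2 + 2 + 2 + 2 + 15 = 30 = |G|. So G has 9 conjugacy classes.

Answer: 9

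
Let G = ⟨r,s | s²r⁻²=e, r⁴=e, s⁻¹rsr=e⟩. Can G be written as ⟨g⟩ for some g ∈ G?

Every cyclic group is abelian. But r·s = rs while s·r = rs⁻¹, so r·s ≠ s·r and G is not abelian. Hence G is not cyclic.

Answer: No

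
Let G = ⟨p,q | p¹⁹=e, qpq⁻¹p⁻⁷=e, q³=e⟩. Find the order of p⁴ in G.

Compute successive powers until reaching e:
  (p⁴)¹ = p⁴, (p⁴)² = p⁸, (p⁴)³ = p¹², (p⁴)⁴ = p¹⁶, (p⁴)⁵ = p, (p⁴)⁶ = p⁵, (p⁴)⁷ = p⁹, (p⁴)⁸ = p¹³, (p⁴)⁹ = p¹⁷, (p⁴)¹⁰ = p², (p⁴)¹¹ = p⁶, (p⁴)¹² = p¹⁰, (p⁴)¹³ = p¹⁴, (p⁴)¹⁴ = p¹⁸, (p⁴)¹⁵ = p³, (p⁴)¹⁶ = p⁷, (p⁴)¹⁷ = p¹¹, (p⁴)¹⁸ = p¹⁵, (p⁴)¹⁹ = e.
The smallest positive k with (p⁴)ᵏ = e is 19.

Answer: 19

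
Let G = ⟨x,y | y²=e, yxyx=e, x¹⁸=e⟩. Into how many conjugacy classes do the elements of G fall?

The conjugacy classes (representative and size) are:
  [e] (size 1), [x] (size 2), [x²] (size 2), [x³] (size 2), [x¹⁴] (size 2), [x⁵] (size 2), [x¹²] (size 2), [x⁷] (size 2), [x¹⁰] (size 2), [x⁹] (size 1), [x¹⁰y] (size 9), [xy] (size 9).
Class equation: 1 + 2 + 2 + 2 + 2 + 2 + 2 + 2 + 2 + 1 + 9 + 9 = 36 = |G|. So G has 12 conjugacy classes.

Answer: 12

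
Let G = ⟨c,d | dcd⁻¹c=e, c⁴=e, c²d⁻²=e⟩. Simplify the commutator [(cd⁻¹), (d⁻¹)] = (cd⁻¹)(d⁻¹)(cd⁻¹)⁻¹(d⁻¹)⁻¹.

[(cd⁻¹), (d⁻¹)] = (cd⁻¹)·(d⁻¹)·(cd⁻¹)⁻¹·(d⁻¹)⁻¹.
  (cd⁻¹) · (d⁻¹) = c³
  (c³) · (cd) = d
  d · d = c²

Answer: c²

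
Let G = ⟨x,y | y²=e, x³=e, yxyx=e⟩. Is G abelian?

x·y = xy but y·x = x²y, so x·y ≠ y·x and G is not abelian.

Answer: No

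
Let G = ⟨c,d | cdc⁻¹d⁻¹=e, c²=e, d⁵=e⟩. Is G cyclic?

|G| = 10. The element cd has order 10 (its powers give 10 distinct elements), so ⟨cd⟩ = G and G is cyclic.

Answer: Yes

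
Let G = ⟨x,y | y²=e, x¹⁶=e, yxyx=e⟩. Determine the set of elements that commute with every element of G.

An element z ∈ Z(G) iff z commutes with every generator.
For example x⁸ is central: (x⁸)·x = x⁹ = x·(x⁸); (x⁸)·y = x⁸y = y·(x⁸).
Whereas x ∉ Z(G) since x·y = xy ≠ x¹⁵y = y·x.
Checking each of the 32 elements this way gives Z(G) = {e, x⁸}, of order 2.

Answer: {e, x⁸}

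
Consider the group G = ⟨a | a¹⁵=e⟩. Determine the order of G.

G is generated by a single element, so G is cyclic. The relator gives a¹⁵ = e and no smaller power is forced to be e, so the 15 powers {a, e, a², a³, a⁴, a⁵, a⁶, a⁷, a⁸, a⁹, a¹², a¹³, a¹¹, a¹⁰, a¹⁴} are distinct. Hence |G| = 15.

Answer: 15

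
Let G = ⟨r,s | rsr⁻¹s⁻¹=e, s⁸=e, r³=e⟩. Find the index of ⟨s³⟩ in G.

First find ord(s³) by computing successive powers:
  (s³)¹ = s³, (s³)² = s⁶, (s³)³ = s, (s³)⁴ = s⁴, (s³)⁵ = s⁷, (s³)⁶ = s², (s³)⁷ = s⁵, (s³)⁸ = e.
So |⟨s³⟩| = ord(s³) = 8. With |G| = 24, by Lagrange [G : ⟨s³⟩] = 24/8 = 3.

Answer: 3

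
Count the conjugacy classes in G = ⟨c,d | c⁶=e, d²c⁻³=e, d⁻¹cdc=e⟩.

The conjugacy classes (representative and size) are:
  [e] (size 1), [c] (size 2), [c²] (size 2), [c³] (size 1), [cd⁻¹] (size 3), [c²d⁻¹] (size 3).
Class equation: 1 + 2 + 2 + 1 + 3 + 3 = 12 = |G|. So G has 6 conjugacy classes.

Answer: 6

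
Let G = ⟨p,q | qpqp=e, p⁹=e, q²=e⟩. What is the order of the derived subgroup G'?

G' = [G, G] is generated by all commutators. The generator-pair commutators are: [p, q] = p².
The subgroup they normally generate is {e, p, p², p³, p⁴, p⁵, p⁶, p⁷, p⁸}, of order 9.
Check: |G/G'| = 18/9 = 2 is the order of the abelianisation.

Answer: 9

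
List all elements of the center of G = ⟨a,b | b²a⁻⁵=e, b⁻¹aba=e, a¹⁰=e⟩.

An element z ∈ Z(G) iff z commutes with every generator.
For example a⁵ is central: (a⁵)·a = a⁶ = a·(a⁵); (a⁵)·b = b⁻¹ = b·(a⁵).
Whereas a ∉ Z(G) since a·b = ab ≠ a⁴b⁻¹ = b·a.
Checking each of the 20 elements this way gives Z(G) = {e, a⁵}, of order 2.

Answer: {e, a⁵}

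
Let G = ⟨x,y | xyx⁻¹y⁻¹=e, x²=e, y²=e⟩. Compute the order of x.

Compute successive powers until reaching e:
  x¹ = x, x² = e.
The smallest positive k with xᵏ = e is 2.

Answer: 2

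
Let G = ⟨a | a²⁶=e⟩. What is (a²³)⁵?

Compute successive powers of (a²³), reducing at each step:
  (a²³)²: (a²³) · a²³ = a²⁰
  (a²³)³: (a²⁰) · a²³ = a¹⁷
  (a²³)⁴: (a¹⁷) · a²³ = a¹⁴
  (a²³)⁵: (a¹⁴) · a²³ = a¹¹

Answer: a¹¹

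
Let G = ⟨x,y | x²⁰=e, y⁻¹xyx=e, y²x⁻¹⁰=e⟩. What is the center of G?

An element z ∈ Z(G) iff z commutes with every generator.
For example x¹⁰ is central: (x¹⁰)·x = x¹¹ = x·(x¹⁰); (x¹⁰)·y = y⁻¹ = y·(x¹⁰).
Whereas x ∉ Z(G) since x·y = xy ≠ x⁹y⁻¹ = y·x.
Checking each of the 40 elements this way gives Z(G) = {e, x¹⁰}, of order 2.

Answer: {e, x¹⁰}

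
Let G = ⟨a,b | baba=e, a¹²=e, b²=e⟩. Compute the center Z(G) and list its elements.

An element z ∈ Z(G) iff z commutes with every generator.
For example a⁶ is central: (a⁶)·a = a⁷ = a·(a⁶); (a⁶)·b = a⁶b = b·(a⁶).
Whereas a ∉ Z(G) since a·b = ab ≠ a¹¹b = b·a.
Checking each of the 24 elements this way gives Z(G) = {e, a⁶}, of order 2.

Answer: {e, a⁶}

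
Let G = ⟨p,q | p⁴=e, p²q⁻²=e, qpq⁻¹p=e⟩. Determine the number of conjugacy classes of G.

The conjugacy classes (representative and size) are:
  [e] (size 1), [p³] (size 2), [p²] (size 1), [q⁻¹] (size 2), [pq] (size 2).
Class equation: 1 + 2 + 1 + 2 + 2 = 8 = |G|. So G has 5 conjugacy classes.

Answer: 5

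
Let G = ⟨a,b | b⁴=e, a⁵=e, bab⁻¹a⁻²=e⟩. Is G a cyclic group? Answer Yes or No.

Every cyclic group is abelian. But a·b = ab while b·a = a²b, so a·b ≠ b·a and G is not abelian. Hence G is not cyclic.

Answer: No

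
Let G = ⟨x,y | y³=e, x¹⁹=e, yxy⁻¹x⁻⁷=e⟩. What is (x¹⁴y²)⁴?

Compute successive powers of (x¹⁴y²), reducing at each step:
  (x¹⁴y²)²: (x¹⁴y²) · x¹⁴ = x¹⁶y²;   (x¹⁶y²) · y² = x¹⁶y
  (x¹⁴y²)³: (x¹⁶y) · x¹⁴ = y;   y · y² = e
  (x¹⁴y²)⁴: e · x¹⁴ = x¹⁴;   (x¹⁴) · y² = x¹⁴y²

Answer: x¹⁴y²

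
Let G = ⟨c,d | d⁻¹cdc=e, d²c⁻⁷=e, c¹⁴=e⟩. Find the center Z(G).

An element z ∈ Z(G) iff z commutes with every generator.
For example c⁷ is central: (c⁷)·c = c⁸ = c·(c⁷); (c⁷)·d = d⁻¹ = d·(c⁷).
Whereas c ∉ Z(G) since c·d = cd ≠ c⁶d⁻¹ = d·c.
Checking each of the 28 elements this way gives Z(G) = {e, c⁷}, of order 2.

Answer: {e, c⁷}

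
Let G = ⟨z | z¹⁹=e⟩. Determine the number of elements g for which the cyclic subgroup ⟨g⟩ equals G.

G is cyclic of order 19. An element generates G iff its order is 19, and a cyclic group of order 19 has exactly φ(19) = 18 such elements.

Answer: 18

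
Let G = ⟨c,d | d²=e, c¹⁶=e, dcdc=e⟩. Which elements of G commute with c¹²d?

⟨c¹²d⟩ ⊆ C_G(c¹²d) since powers of c¹²d commute with c¹²d; so |C_G(c¹²d)| ≥ |⟨c¹²d⟩| = 2.
By orbit–stabilizer, |C_G(c¹²d)| = |G| / |conj. class of c¹²d| = 32 / 8 = 4.
The 4 elements commuting with c¹²d are {e, c⁸, c⁴d, c¹²d}.

Answer: {e, c⁸, c⁴d, c¹²d}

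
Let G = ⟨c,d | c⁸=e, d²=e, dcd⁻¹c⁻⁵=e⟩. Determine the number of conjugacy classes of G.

The conjugacy classes (representative and size) are:
  [e] (size 1), [c⁵] (size 2), [c²] (size 1), [c⁷] (size 2), [c⁴] (size 1), [c⁶] (size 1), [d] (size 2), [c⁵d] (size 2), [c²d] (size 2), [c³d] (size 2).
Class equation: 1 + 2 + 1 + 2 + 1 + 1 + 2 + 2 + 2 + 2 = 16 = |G|. So G has 10 conjugacy classes.

Answer: 10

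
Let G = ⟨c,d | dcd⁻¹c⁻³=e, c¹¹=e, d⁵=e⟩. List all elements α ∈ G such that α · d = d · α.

⟨d⟩ ⊆ C_G(d) since powers of d commute with d; so |C_G(d)| ≥ |⟨d⟩| = 5.
By orbit–stabilizer, |C_G(d)| = |G| / |conj. class of d| = 55 / 11 = 5.
The 5 elements commuting with d are {e, d, d², d³, d⁴}.

Answer: {e, d, d², d³, d⁴}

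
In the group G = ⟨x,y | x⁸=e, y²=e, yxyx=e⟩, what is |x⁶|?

Compute successive powers until reaching e:
  (x⁶)¹ = x⁶, (x⁶)² = x⁴, (x⁶)³ = x², (x⁶)⁴ = e.
The smallest positive k with (x⁶)ᵏ = e is 4.

Answer: 4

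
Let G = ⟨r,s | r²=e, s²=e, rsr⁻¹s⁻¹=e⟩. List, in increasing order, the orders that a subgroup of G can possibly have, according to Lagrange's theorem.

|G| = 4 = 2². By Lagrange's theorem the order of any subgroup divides 4; the divisors of 4 are 1, 2, 4.

Answer: 1, 2, 4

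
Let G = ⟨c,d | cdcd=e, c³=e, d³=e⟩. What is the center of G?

An element z ∈ Z(G) iff z commutes with every generator.
For example e is central: e·c = c = c·e; e·d = d = d·e.
Whereas c ∉ Z(G) since c·d = cd ≠ c²d² = d·c.
Checking each of the 12 elements this way gives Z(G) = {e}, of order 1.

Answer: {e}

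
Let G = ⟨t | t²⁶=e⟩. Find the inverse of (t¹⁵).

The order of (t¹⁵) is 26 (smallest k with (t¹⁵)ᵏ = e), so (t¹⁵)⁻¹ = (t¹⁵)²⁵ = t¹¹.
Check: (t¹⁵) · (t¹¹) → (t¹⁵) · t¹¹ = e, giving e as required.

Answer: t¹¹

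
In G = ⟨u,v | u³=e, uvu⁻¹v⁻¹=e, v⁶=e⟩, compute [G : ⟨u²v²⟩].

First find ord(u²v²) by computing successive powers:
  (u²v²)¹ = u²v², (u²v²)² = uv⁴, (u²v²)³ = e.
So |⟨u²v²⟩| = ord(u²v²) = 3. With |G| = 18, by Lagrange [G : ⟨u²v²⟩] = 18/3 = 6.

Answer: 6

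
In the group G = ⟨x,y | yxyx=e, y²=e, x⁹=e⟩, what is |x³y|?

Compute successive powers until reaching e:
  (x³y)¹ = x³y, (x³y)² = e.
The smallest positive k with (x³y)ᵏ = e is 2.

Answer: 2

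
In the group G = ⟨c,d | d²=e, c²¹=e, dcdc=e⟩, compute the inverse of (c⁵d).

The order of (c⁵d) is 2 (smallest k with (c⁵d)ᵏ = e), so (c⁵d)⁻¹ = (c⁵d)¹ = c⁵d.
Check: (c⁵d) · (c⁵d) → (c⁵d) · c⁵ = d;   d · d = e, giving e as required.

Answer: c⁵d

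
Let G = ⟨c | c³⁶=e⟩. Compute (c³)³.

Compute successive powers of (c³), reducing at each step:
  (c³)²: (c³) · c³ = c⁶
  (c³)³: (c⁶) · c³ = c⁹

Answer: c⁹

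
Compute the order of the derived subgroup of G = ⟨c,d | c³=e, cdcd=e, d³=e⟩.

G' = [G, G] is generated by all commutators. The generator-pair commutators are: [c, d] = cd²c.
The subgroup they normally generate is {e, cd, c²d², cd²c}, of order 4.
Check: |G/G'| = 12/4 = 3 is the order of the abelianisation.

Answer: 4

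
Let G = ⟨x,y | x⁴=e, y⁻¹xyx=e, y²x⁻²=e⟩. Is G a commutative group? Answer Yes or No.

x·y = xy but y·x = xy⁻¹, so x·y ≠ y·x and G is not abelian.

Answer: No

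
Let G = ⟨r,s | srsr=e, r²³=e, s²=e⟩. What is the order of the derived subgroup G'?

G' = [G, G] is generated by all commutators. The generator-pair commutators are: [r, s] = r².
The subgroup they normally generate is {e, r, r², r³, r⁴, r⁵, r⁶, r⁷, r⁸, r⁹, r¹⁰, r¹¹, r¹², r¹³, r¹⁴, r¹⁵, r¹⁶, r¹⁷, r¹⁸, r¹⁹, r²⁰, r²¹, r²²}, of order 23.
Check: |G/G'| = 46/23 = 2 is the order of the abelianisation.

Answer: 23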